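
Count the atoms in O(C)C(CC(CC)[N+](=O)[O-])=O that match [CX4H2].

2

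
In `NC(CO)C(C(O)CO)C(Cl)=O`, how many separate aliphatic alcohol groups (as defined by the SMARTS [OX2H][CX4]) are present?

3

[OX2H][CX4] is the SMARTS for an aliphatic alcohol: a hydroxyl oxygen bound to an sp3 (X4) carbon.
The molecule carries 3 separate instances of a hydroxyl group (-OH) meeting every constraint; each maps to a distinct set of atoms, giving 3 matches.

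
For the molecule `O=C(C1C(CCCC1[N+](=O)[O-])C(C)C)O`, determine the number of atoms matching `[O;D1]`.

4

The query [O;D1] means: aliphatic oxygen bonded to exactly one heavy atom.
Check the 15 heavy atoms by environment: 3× C (D2) → no; 5× C (D3) → no; 2× C (D1) → no; 1× N (charge +1, D3) → no; 1× O (charge -1, D1) → match; 3× O (D1) → match.
Summing the matching environments: 1 + 3 = 4 matching atoms.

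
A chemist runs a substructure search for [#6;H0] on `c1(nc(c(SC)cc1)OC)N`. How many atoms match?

3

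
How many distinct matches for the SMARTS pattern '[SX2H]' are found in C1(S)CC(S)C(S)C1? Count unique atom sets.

3

[SX2H] is the SMARTS for a thiol: an aliphatic sulfur with two connections, one being H.
The molecule carries 3 separate instances of a thiol (-SH) meeting every constraint; each maps to a distinct set of atoms, giving 3 matches.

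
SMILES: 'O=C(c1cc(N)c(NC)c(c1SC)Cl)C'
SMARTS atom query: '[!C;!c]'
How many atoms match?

Check the 15 heavy atoms by environment: 6× c (aromatic) → no; 2× N → match; 4× C → no; 1× O → match; 1× Cl → match; 1× S → match.
Summing the matching environments: 2 + 1 + 1 + 1 = 5 matching atoms.

5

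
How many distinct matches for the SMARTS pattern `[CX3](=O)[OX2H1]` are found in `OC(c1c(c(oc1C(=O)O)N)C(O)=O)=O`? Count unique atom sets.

3

[CX3](=O)[OX2H1] is the SMARTS for a carboxylic acid: an sp2 carbon double-bonded to O and single-bonded to an -OH oxygen.
The molecule carries 3 separate instances of a carboxylic acid group (-C(=O)OH) meeting every constraint; each maps to a distinct set of atoms, giving 3 matches.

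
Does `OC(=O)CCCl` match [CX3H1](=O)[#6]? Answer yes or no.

No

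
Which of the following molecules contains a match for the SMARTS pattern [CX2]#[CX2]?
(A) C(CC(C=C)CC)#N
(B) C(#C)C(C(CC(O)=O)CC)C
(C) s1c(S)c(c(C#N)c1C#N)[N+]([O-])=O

[CX2]#[CX2] describes a carbon-carbon triple bond (an alkyne).
(A) has a nitrile (-C#N) but the triple bond is C#N, not C#C.
(B) contains an ethynyl group (-C#CH), which satisfies every atom and bond constraint.
(C) has a nitrile (-C#N) but the triple bond is C#N, not C#C.
So the answer is (B).

B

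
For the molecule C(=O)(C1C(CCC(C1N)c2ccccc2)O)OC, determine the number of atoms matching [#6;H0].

2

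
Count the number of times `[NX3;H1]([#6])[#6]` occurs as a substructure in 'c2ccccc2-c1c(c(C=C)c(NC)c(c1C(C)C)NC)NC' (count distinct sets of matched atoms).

3

[NX3;H1]([#6])[#6] is the SMARTS for a secondary amine: a trivalent nitrogen with one H, bonded to two carbons.
The molecule carries 3 separate instances of an N-methylamino group (-NHCH3) meeting every constraint; each maps to a distinct set of atoms, giving 3 matches.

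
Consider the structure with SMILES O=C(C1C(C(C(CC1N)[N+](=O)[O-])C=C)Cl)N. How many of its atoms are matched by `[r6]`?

6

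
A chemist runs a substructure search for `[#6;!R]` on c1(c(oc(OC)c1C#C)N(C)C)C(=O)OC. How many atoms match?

7

The query [#6;!R] means: carbon not in any ring.
Check the 16 heavy atoms by environment: 1× o (aromatic, in 5-ring) → no; 4× c (aromatic, in 5-ring) → no; 7× C (acyclic) → match; 3× O (acyclic) → no; 1× N (acyclic) → no.
That gives 7 matching atoms.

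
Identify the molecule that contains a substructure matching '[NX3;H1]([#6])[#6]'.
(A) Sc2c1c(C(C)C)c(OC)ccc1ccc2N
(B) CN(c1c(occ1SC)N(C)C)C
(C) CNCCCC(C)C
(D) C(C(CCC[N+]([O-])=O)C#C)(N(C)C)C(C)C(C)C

C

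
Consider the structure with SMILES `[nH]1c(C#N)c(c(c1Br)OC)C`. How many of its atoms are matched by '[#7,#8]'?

The query [#7,#8] means: nitrogen or oxygen (comma = OR).
Check the 11 heavy atoms by environment: 1× n (aromatic) → match; 4× c (aromatic) → no; 3× C → no; 1× O → match; 1× N → match; 1× Br → no.
Summing the matching environments: 1 + 1 + 1 = 3 matching atoms.

3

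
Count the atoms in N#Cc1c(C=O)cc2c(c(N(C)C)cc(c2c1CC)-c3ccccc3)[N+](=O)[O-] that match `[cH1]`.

7

Check the 28 heavy atoms by environment: 9× c (aromatic, H0) → no; 7× c (aromatic, H1) → match; 1× C (H1) → no; 2× O (H0) → no; 2× N (H0) → no; 3× C (H3) → no; 1× C (H2) → no; 1× C (H0) → no; 1× N (charge +1, H0) → no; 1× O (charge -1, H0) → no.
That gives 7 matching atoms.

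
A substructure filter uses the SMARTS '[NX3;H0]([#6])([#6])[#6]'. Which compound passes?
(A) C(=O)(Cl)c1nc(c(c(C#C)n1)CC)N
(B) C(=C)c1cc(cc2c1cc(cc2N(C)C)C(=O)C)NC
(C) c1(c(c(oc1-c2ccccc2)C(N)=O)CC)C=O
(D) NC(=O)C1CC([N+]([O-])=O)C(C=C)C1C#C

[NX3;H0]([#6])([#6])[#6] describes a trivalent nitrogen with no H, bonded to three carbons (a tertiary amine).
(A) has a primary amino group (-NH2) but the nitrogen has H2, not H0 with three carbons.
(B) contains a dimethylamino group (-N(CH3)2), which satisfies every atom and bond constraint.
(C) has a primary amide (-C(=O)NH2) but the amide nitrogen has H2 and only one carbon neighbour.
(D) has a primary amide (-C(=O)NH2) but the amide nitrogen has H2 and only one carbon neighbour.
So the answer is (B).

B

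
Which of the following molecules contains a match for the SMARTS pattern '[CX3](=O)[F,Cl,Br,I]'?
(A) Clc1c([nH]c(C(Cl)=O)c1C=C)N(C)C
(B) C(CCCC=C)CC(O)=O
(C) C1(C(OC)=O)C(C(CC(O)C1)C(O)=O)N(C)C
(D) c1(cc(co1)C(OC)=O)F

A

[CX3](=O)[F,Cl,Br,I] describes a carbonyl carbon bonded to a halogen (an acyl halide).
(A) contains an acyl chloride (-C(=O)Cl), which satisfies every atom and bond constraint.
(B) has a carboxylic acid group (-C(=O)OH) but the carbonyl is bonded to -OH, not to a halogen.
(C) has a methyl-ester group (-C(=O)OCH3) but the carbonyl is bonded to -O-C, not to a halogen.
(D) has a methyl-ester group (-C(=O)OCH3) but the carbonyl is bonded to -O-C, not to a halogen.
So the answer is (A).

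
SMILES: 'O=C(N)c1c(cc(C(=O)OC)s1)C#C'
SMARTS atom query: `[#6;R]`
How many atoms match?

4

The query [#6;R] means: carbon that is part of a ring.
Check the 14 heavy atoms by environment: 1× s (aromatic, in 5-ring) → no; 4× c (aromatic, in 5-ring) → match; 5× C (acyclic) → no; 3× O (acyclic) → no; 1× N (acyclic) → no.
That gives 4 matching atoms.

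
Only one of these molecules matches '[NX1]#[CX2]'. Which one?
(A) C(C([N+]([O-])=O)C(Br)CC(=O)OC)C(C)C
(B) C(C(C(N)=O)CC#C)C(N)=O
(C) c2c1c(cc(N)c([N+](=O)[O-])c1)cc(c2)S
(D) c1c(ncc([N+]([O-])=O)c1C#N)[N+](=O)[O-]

[NX1]#[CX2] describes a nitrogen triple-bonded to a two-connected carbon (a nitrile).
(A) has a nitro group (-[N+](=O)[O-]) but there is no C#N triple bond.
(B) has a primary amide (-C(=O)NH2) but the nitrogen is NX3, not NX1.
(C) has a primary amino group (-NH2) but the nitrogen is NX3 (three connections), not NX1 triple-bonded.
(D) contains a nitrile (-C#N), which satisfies every atom and bond constraint.
So the answer is (D).

D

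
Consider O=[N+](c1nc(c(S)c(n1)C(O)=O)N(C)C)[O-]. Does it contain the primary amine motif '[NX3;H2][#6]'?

The pattern [NX3;H2][#6] describes a trivalent nitrogen with two H attached to carbon — a primary amine.
The closest candidate here is a nitro group (-[N+](=O)[O-]), but the nitrogen is [N+] with no H, not NX3H2. No other fragment satisfies the full query, so there is no match.

No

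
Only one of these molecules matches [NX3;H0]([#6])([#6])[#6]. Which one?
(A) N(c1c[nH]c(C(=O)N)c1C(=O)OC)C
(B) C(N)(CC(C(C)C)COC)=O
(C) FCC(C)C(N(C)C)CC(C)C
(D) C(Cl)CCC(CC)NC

C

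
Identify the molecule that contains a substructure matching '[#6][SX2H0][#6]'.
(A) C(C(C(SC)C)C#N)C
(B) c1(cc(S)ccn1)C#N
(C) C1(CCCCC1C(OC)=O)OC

[#6][SX2H0][#6] describes an aliphatic sulfur bridging two carbons with no H on the sulfur (a thioether).
(A) contains a methylthio ether (-SCH3), which satisfies every atom and bond constraint.
(B) has a thiol (-SH) but the sulfur has H1, not H0 bridging two carbons.
(C) has a methoxy ether (-OCH3) but the bridging atom is O, not S.
So the answer is (A).

A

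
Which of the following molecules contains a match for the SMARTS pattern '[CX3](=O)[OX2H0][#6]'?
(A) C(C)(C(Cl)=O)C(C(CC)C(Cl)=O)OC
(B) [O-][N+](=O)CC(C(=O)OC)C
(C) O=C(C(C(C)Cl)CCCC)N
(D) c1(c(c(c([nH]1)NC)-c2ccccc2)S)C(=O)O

B

[CX3](=O)[OX2H0][#6] describes a carbonyl carbon bonded to an oxygen that is itself bonded to carbon (no H on that O) (an ester).
(A) has a methoxy ether (-OCH3) but the ether oxygen is not adjacent to a C=O carbon.
(B) contains a methyl-ester group (-C(=O)OCH3), which satisfies every atom and bond constraint.
(C) has a primary amide (-C(=O)NH2) but the carbonyl is bonded to N, not to an O-C linkage.
(D) has a carboxylic acid group (-C(=O)OH) but the singly-bonded O carries H (OX2H1, not H0).
So the answer is (B).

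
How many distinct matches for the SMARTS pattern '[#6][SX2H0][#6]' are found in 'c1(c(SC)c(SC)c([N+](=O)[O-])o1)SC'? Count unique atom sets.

3

[#6][SX2H0][#6] is the SMARTS for a thioether: an aliphatic sulfur bridging two carbons with no H on the sulfur.
The molecule carries 3 separate instances of a methylthio ether (-SCH3) meeting every constraint; each maps to a distinct set of atoms, giving 3 matches.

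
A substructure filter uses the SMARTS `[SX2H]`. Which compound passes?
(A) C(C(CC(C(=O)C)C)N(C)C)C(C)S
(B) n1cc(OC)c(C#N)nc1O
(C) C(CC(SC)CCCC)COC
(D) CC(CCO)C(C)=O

A

[SX2H] describes an aliphatic sulfur with two connections, one being H (a thiol).
(A) contains a thiol (-SH), which satisfies every atom and bond constraint.
(B) has a hydroxyl group (-OH) but it is an -OH, not an -SH.
(C) has a methylthio ether (-SCH3) but the sulfur has H0 (bonded to two carbons), not H1.
(D) has a hydroxyl group (-OH) but it is an -OH, not an -SH.
So the answer is (A).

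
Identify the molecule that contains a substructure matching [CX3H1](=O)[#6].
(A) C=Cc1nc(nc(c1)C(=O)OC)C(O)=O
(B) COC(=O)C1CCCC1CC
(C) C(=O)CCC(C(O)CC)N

C

[CX3H1](=O)[#6] describes an sp2 carbon with one H, double-bonded to O and single-bonded to carbon (an aldehyde).
(A) has a methyl-ester group (-C(=O)OCH3) but the carbonyl carbon has H0, not H1.
(B) has a methyl-ester group (-C(=O)OCH3) but the carbonyl carbon has H0, not H1.
(C) contains an aldehyde (-CHO), which satisfies every atom and bond constraint.
So the answer is (C).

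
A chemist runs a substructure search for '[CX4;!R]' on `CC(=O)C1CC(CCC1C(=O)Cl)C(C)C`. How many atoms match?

4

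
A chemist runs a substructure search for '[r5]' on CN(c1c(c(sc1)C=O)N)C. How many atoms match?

5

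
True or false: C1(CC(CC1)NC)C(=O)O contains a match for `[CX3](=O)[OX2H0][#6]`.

False

The pattern [CX3](=O)[OX2H0][#6] describes a carbonyl carbon bonded to an oxygen that is itself bonded to carbon (no H on that O) — an ester.
The closest candidate here is a carboxylic acid group (-C(=O)OH), but the singly-bonded O carries H (OX2H1, not H0). No other fragment satisfies the full query, so there is no match.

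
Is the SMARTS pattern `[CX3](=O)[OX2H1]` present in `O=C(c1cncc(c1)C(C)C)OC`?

The pattern [CX3](=O)[OX2H1] describes an sp2 carbon double-bonded to O and single-bonded to an -OH oxygen — a carboxylic acid.
The closest candidate here is a methyl-ester group (-C(=O)OCH3), but the singly-bonded O has no H (OX2H0, not OX2H1). No other fragment satisfies the full query, so there is no match.

No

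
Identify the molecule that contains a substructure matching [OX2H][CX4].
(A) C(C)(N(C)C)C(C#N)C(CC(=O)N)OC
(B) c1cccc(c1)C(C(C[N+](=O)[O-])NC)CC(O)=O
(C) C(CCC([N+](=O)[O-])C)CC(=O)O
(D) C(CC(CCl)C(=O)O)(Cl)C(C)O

D

[OX2H][CX4] describes a hydroxyl oxygen bound to an sp3 (X4) carbon (an aliphatic alcohol).
(A) has a methoxy ether (-OCH3) but the oxygen has H0 (ether), not H1.
(B) has a carboxylic acid group (-C(=O)OH) but the -OH is on a CX3 carbonyl carbon, not a CX4 carbon.
(C) has a carboxylic acid group (-C(=O)OH) but the -OH is on a CX3 carbonyl carbon, not a CX4 carbon.
(D) contains a hydroxyl group (-OH), which satisfies every atom and bond constraint.
So the answer is (D).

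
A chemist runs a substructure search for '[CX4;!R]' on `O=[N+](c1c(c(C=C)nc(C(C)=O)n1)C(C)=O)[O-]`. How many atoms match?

2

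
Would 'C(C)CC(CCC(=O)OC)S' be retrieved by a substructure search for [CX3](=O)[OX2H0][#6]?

Yes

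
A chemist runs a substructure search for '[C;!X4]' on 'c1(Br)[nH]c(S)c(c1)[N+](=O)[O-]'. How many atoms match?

0

Check the 10 heavy atoms by environment: 1× n (aromatic, X3) → no; 4× c (aromatic, X3) → no; 1× Br (X1) → no; 1× S (X2) → no; 1× N (charge +1, X3) → no; 1× O (charge -1, X1) → no; 1× O (X1) → no.
No environment satisfies the query, so 0 matching atoms.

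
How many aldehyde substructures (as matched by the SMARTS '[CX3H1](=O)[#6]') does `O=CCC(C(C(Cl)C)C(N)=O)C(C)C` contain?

[CX3H1](=O)[#6] is the SMARTS for an aldehyde: an sp2 carbon with one H, double-bonded to O and single-bonded to carbon.
Exactly one fragment in the molecule meets all constraints, giving 1 match.

1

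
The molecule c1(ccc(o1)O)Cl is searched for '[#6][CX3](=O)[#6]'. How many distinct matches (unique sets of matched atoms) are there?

0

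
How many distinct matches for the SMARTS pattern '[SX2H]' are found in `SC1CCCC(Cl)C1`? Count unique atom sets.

1

[SX2H] is the SMARTS for a thiol: an aliphatic sulfur with two connections, one being H.
Exactly one fragment in the molecule meets all constraints, giving 1 match.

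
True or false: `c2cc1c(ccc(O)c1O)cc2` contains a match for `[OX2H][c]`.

True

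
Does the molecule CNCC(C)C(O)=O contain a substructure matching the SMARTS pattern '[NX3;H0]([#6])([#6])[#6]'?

No

The pattern [NX3;H0]([#6])([#6])[#6] describes a trivalent nitrogen with no H, bonded to three carbons — a tertiary amine.
The closest candidate here is an N-methylamino group (-NHCH3), but the nitrogen still has one H (H1), not H0. No other fragment satisfies the full query, so there is no match.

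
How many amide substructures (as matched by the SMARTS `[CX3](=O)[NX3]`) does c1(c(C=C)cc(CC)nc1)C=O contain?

[CX3](=O)[NX3] is the SMARTS for an amide: a carbonyl carbon bonded to a trivalent nitrogen.
No fragment in the molecule satisfies every constraint, giving 0 matches.

0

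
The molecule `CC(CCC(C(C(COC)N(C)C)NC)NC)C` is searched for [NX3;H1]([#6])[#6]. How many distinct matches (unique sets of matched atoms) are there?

2

[NX3;H1]([#6])[#6] is the SMARTS for a secondary amine: a trivalent nitrogen with one H, bonded to two carbons.
The molecule carries 2 separate instances of an N-methylamino group (-NHCH3) meeting every constraint; each maps to a distinct set of atoms, giving 2 matches.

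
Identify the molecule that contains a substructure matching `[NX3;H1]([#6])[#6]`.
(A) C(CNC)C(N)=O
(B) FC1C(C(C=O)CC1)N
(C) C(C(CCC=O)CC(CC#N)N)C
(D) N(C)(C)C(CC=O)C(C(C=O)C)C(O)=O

[NX3;H1]([#6])[#6] describes a trivalent nitrogen with one H, bonded to two carbons (a secondary amine).
(A) contains an N-methylamino group (-NHCH3), which satisfies every atom and bond constraint.
(B) has a primary amino group (-NH2) but the nitrogen has H2 and only one carbon neighbour.
(C) has a primary amino group (-NH2) but the nitrogen has H2 and only one carbon neighbour.
(D) has a dimethylamino group (-N(CH3)2) but the nitrogen has H0, not H1.
So the answer is (A).

A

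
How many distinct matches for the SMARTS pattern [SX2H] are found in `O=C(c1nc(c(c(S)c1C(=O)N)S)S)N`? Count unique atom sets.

[SX2H] is the SMARTS for a thiol: an aliphatic sulfur with two connections, one being H.
The molecule carries 3 separate instances of a thiol (-SH) meeting every constraint; each maps to a distinct set of atoms, giving 3 matches.

3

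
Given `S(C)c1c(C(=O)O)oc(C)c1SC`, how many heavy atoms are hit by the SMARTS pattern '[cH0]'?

The query [cH0] means: aromatic carbon with no attached hydrogen (substituted or ring-fusion).
Check the 13 heavy atoms by environment: 1× o (aromatic, H0) → no; 4× c (aromatic, H0) → match; 2× S (H0) → no; 3× C (H3) → no; 1× C (H0) → no; 1× O (H0) → no; 1× O (H1) → no.
That gives 4 matching atoms.

4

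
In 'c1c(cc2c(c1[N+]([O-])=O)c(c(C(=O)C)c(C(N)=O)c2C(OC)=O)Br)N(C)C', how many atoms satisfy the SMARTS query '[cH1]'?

Check the 27 heavy atoms by environment: 8× c (aromatic, H0) → no; 2× c (aromatic, H1) → match; 1× Br (H0) → no; 3× C (H0) → no; 5× O (H0) → no; 1× N (H2) → no; 1× N (charge +1, H0) → no; 1× O (charge -1, H0) → no; 4× C (H3) → no; 1× N (H0) → no.
That gives 2 matching atoms.

2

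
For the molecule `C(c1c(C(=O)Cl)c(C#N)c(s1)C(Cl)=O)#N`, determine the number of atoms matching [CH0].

The query [CH0] means: aliphatic carbon with no attached hydrogen.
Check the 15 heavy atoms by environment: 1× s (aromatic, H0) → no; 4× c (aromatic, H0) → no; 4× C (H0) → match; 2× O (H0) → no; 2× Cl (H0) → no; 2× N (H0) → no.
That gives 4 matching atoms.

4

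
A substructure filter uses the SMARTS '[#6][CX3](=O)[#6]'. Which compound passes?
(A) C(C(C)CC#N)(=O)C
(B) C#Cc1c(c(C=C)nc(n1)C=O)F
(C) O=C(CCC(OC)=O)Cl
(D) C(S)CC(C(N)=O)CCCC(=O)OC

[#6][CX3](=O)[#6] describes a carbonyl carbon (no H) flanked by two carbons (a ketone).
(A) contains an acetyl/ketone group (-C(=O)CH3), which satisfies every atom and bond constraint.
(B) has an aldehyde (-CHO) but the carbonyl carbon has H1, so it is not flanked by two carbons.
(C) has a methyl-ester group (-C(=O)OCH3) but one neighbour of the carbonyl carbon is O, not C.
(D) has a methyl-ester group (-C(=O)OCH3) but one neighbour of the carbonyl carbon is O, not C.
So the answer is (A).

A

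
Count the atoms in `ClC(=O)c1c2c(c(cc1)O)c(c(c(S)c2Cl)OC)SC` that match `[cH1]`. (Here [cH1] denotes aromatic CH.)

2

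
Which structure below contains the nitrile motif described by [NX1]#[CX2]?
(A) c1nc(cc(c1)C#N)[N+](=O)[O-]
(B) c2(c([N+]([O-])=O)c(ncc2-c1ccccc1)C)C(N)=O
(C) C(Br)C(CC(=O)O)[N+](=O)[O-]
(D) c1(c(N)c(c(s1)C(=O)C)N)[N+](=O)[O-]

A

[NX1]#[CX2] describes a nitrogen triple-bonded to a two-connected carbon (a nitrile).
(A) contains a nitrile (-C#N), which satisfies every atom and bond constraint.
(B) has a primary amide (-C(=O)NH2) but the nitrogen is NX3, not NX1.
(C) has a nitro group (-[N+](=O)[O-]) but there is no C#N triple bond.
(D) has a primary amino group (-NH2) but the nitrogen is NX3 (three connections), not NX1 triple-bonded.
So the answer is (A).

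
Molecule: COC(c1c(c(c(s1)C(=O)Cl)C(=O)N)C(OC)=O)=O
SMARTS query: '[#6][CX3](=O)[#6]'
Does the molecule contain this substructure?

The pattern [#6][CX3](=O)[#6] describes a carbonyl carbon (no H) flanked by two carbons — a ketone.
The closest candidate here is a methyl-ester group (-C(=O)OCH3), but one neighbour of the carbonyl carbon is O, not C. No other fragment satisfies the full query, so there is no match.

No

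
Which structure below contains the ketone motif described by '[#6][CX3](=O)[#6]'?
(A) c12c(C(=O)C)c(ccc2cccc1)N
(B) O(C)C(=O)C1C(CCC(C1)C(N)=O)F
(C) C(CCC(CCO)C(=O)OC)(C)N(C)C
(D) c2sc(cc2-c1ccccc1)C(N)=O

A

[#6][CX3](=O)[#6] describes a carbonyl carbon (no H) flanked by two carbons (a ketone).
(A) contains an acetyl/ketone group (-C(=O)CH3), which satisfies every atom and bond constraint.
(B) has a primary amide (-C(=O)NH2) but one neighbour of the carbonyl carbon is N, not C.
(C) has a methyl-ester group (-C(=O)OCH3) but one neighbour of the carbonyl carbon is O, not C.
(D) has a primary amide (-C(=O)NH2) but one neighbour of the carbonyl carbon is N, not C.
So the answer is (A).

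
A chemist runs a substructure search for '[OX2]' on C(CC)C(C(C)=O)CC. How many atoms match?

The query [OX2] means: aliphatic oxygen with two total connections — ether, hydroxyl, or ester single-bond O.
Check the 9 heavy atoms by environment: 7× C (X4) → no; 1× C (X3) → no; 1× O (X1) → no.
No environment satisfies the query, so 0 matching atoms.

0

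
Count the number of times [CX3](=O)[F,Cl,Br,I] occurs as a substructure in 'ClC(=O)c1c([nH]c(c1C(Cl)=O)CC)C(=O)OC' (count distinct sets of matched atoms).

2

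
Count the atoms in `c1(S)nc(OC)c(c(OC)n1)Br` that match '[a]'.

6

The query [a] means: a matches any aromatic atom.
Check the 12 heavy atoms by environment: 2× n (aromatic) → match; 4× c (aromatic) → match; 1× Br → no; 1× S → no; 2× O → no; 2× C → no.
Summing the matching environments: 2 + 4 = 6 matching atoms.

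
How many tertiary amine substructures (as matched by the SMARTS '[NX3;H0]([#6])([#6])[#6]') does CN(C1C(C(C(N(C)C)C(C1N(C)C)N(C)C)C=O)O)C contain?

4

[NX3;H0]([#6])([#6])[#6] is the SMARTS for a tertiary amine: a trivalent nitrogen with no H, bonded to three carbons.
The molecule carries 4 separate instances of a dimethylamino group (-N(CH3)2) meeting every constraint; each maps to a distinct set of atoms, giving 4 matches.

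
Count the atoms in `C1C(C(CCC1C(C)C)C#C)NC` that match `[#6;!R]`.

The query [#6;!R] means: carbon not in any ring.
Check the 13 heavy atoms by environment: 6× C (in 6-ring) → no; 1× N (acyclic) → no; 6× C (acyclic) → match.
That gives 6 matching atoms.

6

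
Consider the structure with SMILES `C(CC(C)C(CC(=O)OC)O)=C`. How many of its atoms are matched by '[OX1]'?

1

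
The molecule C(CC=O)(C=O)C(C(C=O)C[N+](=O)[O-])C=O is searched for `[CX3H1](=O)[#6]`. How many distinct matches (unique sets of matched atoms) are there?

[CX3H1](=O)[#6] is the SMARTS for an aldehyde: an sp2 carbon with one H, double-bonded to O and single-bonded to carbon.
The molecule carries 4 separate instances of an aldehyde (-CHO) meeting every constraint; each maps to a distinct set of atoms, giving 4 matches.

4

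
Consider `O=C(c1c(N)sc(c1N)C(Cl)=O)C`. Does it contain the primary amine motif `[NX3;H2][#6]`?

Yes

The pattern [NX3;H2][#6] describes a trivalent nitrogen with two H attached to carbon — a primary amine.
The molecule carries a primary amino group (-NH2), whose atoms satisfy every constraint of the query, so the pattern matches.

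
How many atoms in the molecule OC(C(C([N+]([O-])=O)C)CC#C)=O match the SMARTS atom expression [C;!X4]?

3

Check the 12 heavy atoms by environment: 4× C (X4) → no; 2× C (X2) → match; 1× N (charge +1, X3) → no; 1× O (charge -1, X1) → no; 2× O (X1) → no; 1× C (X3) → match; 1× O (X2) → no.
Summing the matching environments: 2 + 1 = 3 matching atoms.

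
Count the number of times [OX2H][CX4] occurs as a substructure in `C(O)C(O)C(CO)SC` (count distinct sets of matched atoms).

3

[OX2H][CX4] is the SMARTS for an aliphatic alcohol: a hydroxyl oxygen bound to an sp3 (X4) carbon.
The molecule carries 3 separate instances of a hydroxyl group (-OH) meeting every constraint; each maps to a distinct set of atoms, giving 3 matches.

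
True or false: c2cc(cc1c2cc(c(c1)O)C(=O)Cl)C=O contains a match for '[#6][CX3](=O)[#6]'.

False

The pattern [#6][CX3](=O)[#6] describes a carbonyl carbon (no H) flanked by two carbons — a ketone.
The closest candidate here is an aldehyde (-CHO), but the carbonyl carbon has H1, so it is not flanked by two carbons. No other fragment satisfies the full query, so there is no match.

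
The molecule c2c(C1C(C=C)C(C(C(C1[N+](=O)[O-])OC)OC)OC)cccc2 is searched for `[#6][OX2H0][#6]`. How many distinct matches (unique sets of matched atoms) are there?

3

[#6][OX2H0][#6] is the SMARTS for an ether: an aliphatic oxygen bridging two carbons with no H on the oxygen.
The molecule carries 3 separate instances of a methoxy ether (-OCH3) meeting every constraint; each maps to a distinct set of atoms, giving 3 matches.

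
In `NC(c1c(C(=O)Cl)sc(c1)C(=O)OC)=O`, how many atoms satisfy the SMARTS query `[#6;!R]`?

4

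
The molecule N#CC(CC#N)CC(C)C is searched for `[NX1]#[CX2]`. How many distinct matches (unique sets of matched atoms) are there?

2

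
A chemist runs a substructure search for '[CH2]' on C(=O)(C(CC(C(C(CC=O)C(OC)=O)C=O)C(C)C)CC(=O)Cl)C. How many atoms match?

The query [CH2] means: aliphatic carbon with exactly two hydrogens.
Check the 24 heavy atoms by environment: 3× C (H2) → match; 7× C (H1) → no; 3× C (H0) → no; 6× O (H0) → no; 4× C (H3) → no; 1× Cl (H0) → no.
That gives 3 matching atoms.

3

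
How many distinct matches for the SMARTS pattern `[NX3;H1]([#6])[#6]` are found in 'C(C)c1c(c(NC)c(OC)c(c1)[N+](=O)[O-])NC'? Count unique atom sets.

2

[NX3;H1]([#6])[#6] is the SMARTS for a secondary amine: a trivalent nitrogen with one H, bonded to two carbons.
The molecule carries 2 separate instances of an N-methylamino group (-NHCH3) meeting every constraint; each maps to a distinct set of atoms, giving 2 matches.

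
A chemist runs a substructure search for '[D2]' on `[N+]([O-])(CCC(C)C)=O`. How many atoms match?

2

Check the 8 heavy atoms by environment: 2× C (D2) → match; 1× C (D3) → no; 2× C (D1) → no; 1× N (charge +1, D3) → no; 1× O (charge -1, D1) → no; 1× O (D1) → no.
That gives 2 matching atoms.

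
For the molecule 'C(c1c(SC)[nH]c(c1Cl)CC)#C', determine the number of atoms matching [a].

The query [a] means: a matches any aromatic atom.
Check the 12 heavy atoms by environment: 1× n (aromatic) → match; 4× c (aromatic) → match; 5× C → no; 1× Cl → no; 1× S → no.
Summing the matching environments: 1 + 4 = 5 matching atoms.

5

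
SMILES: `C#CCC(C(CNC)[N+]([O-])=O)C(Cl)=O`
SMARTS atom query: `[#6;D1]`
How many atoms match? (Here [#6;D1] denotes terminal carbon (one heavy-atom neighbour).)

2

The query [#6;D1] means: carbon bonded to exactly one heavy atom.
Check the 14 heavy atoms by environment: 3× C (D2) → no; 3× C (D3) → no; 1× N (D2) → no; 2× C (D1) → match; 1× N (charge +1, D3) → no; 1× O (charge -1, D1) → no; 2× O (D1) → no; 1× Cl (D1) → no.
That gives 2 matching atoms.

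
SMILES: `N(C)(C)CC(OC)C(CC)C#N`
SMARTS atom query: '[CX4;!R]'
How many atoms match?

The query [CX4;!R] means: aliphatic carbon with four total connections, not in a ring.
Check the 12 heavy atoms by environment: 8× C (X4, acyclic) → match; 1× O (X2, acyclic) → no; 1× N (X3, acyclic) → no; 1× C (X2, acyclic) → no; 1× N (X1, acyclic) → no.
That gives 8 matching atoms.

8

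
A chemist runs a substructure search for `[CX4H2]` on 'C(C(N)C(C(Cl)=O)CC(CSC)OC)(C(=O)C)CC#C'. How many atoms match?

3

The query [CX4H2] means: sp3 carbon (X4) with exactly two hydrogens.
Check the 20 heavy atoms by environment: 3× C (H2, X4) → match; 4× C (H1, X4) → no; 1× S (H0, X2) → no; 3× C (H3, X4) → no; 1× C (H0, X2) → no; 1× C (H1, X2) → no; 1× N (H2, X3) → no; 2× C (H0, X3) → no; 2× O (H0, X1) → no; 1× O (H0, X2) → no; 1× Cl (H0, X1) → no.
That gives 3 matching atoms.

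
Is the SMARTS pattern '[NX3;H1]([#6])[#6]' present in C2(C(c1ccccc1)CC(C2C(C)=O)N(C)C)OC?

The pattern [NX3;H1]([#6])[#6] describes a trivalent nitrogen with one H, bonded to two carbons — a secondary amine.
The closest candidate here is a dimethylamino group (-N(CH3)2), but the nitrogen has H0, not H1. No other fragment satisfies the full query, so there is no match.

No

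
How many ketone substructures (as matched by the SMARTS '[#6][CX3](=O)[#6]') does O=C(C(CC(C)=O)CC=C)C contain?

[#6][CX3](=O)[#6] is the SMARTS for a ketone: a carbonyl carbon (no H) flanked by two carbons.
The molecule carries 2 separate instances of an acetyl/ketone group (-C(=O)CH3) meeting every constraint; each maps to a distinct set of atoms, giving 2 matches.

2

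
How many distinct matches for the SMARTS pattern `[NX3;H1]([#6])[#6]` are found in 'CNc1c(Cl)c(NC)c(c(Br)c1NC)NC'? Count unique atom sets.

[NX3;H1]([#6])[#6] is the SMARTS for a secondary amine: a trivalent nitrogen with one H, bonded to two carbons.
The molecule carries 4 separate instances of an N-methylamino group (-NHCH3) meeting every constraint; each maps to a distinct set of atoms, giving 4 matches.

4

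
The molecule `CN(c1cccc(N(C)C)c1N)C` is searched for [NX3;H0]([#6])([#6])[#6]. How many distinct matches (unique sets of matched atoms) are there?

[NX3;H0]([#6])([#6])[#6] is the SMARTS for a tertiary amine: a trivalent nitrogen with no H, bonded to three carbons.
The molecule carries 2 separate instances of a dimethylamino group (-N(CH3)2) meeting every constraint; each maps to a distinct set of atoms, giving 2 matches.

2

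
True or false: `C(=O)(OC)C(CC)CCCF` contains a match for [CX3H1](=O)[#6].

The pattern [CX3H1](=O)[#6] describes an sp2 carbon with one H, double-bonded to O and single-bonded to carbon — an aldehyde.
The closest candidate here is a methyl-ester group (-C(=O)OCH3), but the carbonyl carbon has H0, not H1. No other fragment satisfies the full query, so there is no match.

False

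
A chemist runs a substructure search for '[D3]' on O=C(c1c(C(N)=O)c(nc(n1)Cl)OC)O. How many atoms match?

6

The query [D3] means: atom with exactly three heavy-atom neighbours.
Check the 15 heavy atoms by environment: 2× n (aromatic, D2) → no; 4× c (aromatic, D3) → match; 2× C (D3) → match; 3× O (D1) → no; 1× N (D1) → no; 1× O (D2) → no; 1× C (D1) → no; 1× Cl (D1) → no.
Summing the matching environments: 4 + 2 = 6 matching atoms.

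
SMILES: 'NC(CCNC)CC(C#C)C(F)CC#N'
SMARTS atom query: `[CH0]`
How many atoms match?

2

The query [CH0] means: aliphatic carbon with no attached hydrogen.
Check the 15 heavy atoms by environment: 4× C (H2) → no; 4× C (H1) → no; 1× N (H2) → no; 2× C (H0) → match; 1× N (H0) → no; 1× N (H1) → no; 1× C (H3) → no; 1× F (H0) → no.
That gives 2 matching atoms.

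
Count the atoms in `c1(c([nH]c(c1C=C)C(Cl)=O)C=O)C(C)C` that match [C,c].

11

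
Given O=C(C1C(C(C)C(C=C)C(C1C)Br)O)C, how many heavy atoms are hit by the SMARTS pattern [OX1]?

1

Check the 15 heavy atoms by environment: 9× C (X4) → no; 1× O (X2) → no; 3× C (X3) → no; 1× O (X1) → match; 1× Br (X1) → no.
That gives 1 matching atom.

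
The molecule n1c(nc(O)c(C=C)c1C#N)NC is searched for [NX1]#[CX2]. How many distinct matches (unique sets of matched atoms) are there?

1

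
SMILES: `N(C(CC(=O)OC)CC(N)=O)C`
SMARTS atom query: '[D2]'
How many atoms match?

Check the 12 heavy atoms by environment: 2× C (D2) → match; 3× C (D3) → no; 1× N (D2) → match; 2× C (D1) → no; 2× O (D1) → no; 1× O (D2) → match; 1× N (D1) → no.
Summing the matching environments: 2 + 1 + 1 = 4 matching atoms.

4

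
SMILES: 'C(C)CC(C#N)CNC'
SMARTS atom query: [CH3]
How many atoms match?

The query [CH3] means: aliphatic carbon with exactly three hydrogens.
Check the 9 heavy atoms by environment: 3× C (H2) → no; 1× C (H1) → no; 1× N (H1) → no; 2× C (H3) → match; 1× C (H0) → no; 1× N (H0) → no.
That gives 2 matching atoms.

2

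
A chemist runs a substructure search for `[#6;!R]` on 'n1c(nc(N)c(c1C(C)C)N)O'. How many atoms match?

3

The query [#6;!R] means: carbon not in any ring.
Check the 12 heavy atoms by environment: 2× n (aromatic, in 6-ring) → no; 4× c (aromatic, in 6-ring) → no; 2× N (acyclic) → no; 1× O (acyclic) → no; 3× C (acyclic) → match.
That gives 3 matching atoms.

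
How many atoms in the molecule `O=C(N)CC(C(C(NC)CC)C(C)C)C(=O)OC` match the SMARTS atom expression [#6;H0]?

The query [#6;H0] means: any carbon with no attached hydrogen.
Check the 18 heavy atoms by environment: 2× C (H2) → no; 4× C (H1) → no; 5× C (H3) → no; 2× C (H0) → match; 3× O (H0) → no; 1× N (H2) → no; 1× N (H1) → no.
That gives 2 matching atoms.

2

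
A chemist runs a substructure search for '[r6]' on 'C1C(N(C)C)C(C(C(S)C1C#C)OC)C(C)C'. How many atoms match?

6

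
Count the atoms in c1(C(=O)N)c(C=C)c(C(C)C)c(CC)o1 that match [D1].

6

Check the 15 heavy atoms by environment: 1× o (aromatic, D2) → no; 4× c (aromatic, D3) → no; 2× C (D3) → no; 1× O (D1) → match; 1× N (D1) → match; 4× C (D1) → match; 2× C (D2) → no.
Summing the matching environments: 1 + 1 + 4 = 6 matching atoms.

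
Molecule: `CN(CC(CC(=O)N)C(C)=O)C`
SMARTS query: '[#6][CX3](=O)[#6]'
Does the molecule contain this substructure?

Yes

The pattern [#6][CX3](=O)[#6] describes a carbonyl carbon (no H) flanked by two carbons — a ketone.
The molecule carries an acetyl/ketone group (-C(=O)CH3), whose atoms satisfy every constraint of the query, so the pattern matches.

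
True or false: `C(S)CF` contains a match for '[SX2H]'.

True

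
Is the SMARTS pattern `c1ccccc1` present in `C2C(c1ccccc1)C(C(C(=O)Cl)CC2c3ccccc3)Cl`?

Yes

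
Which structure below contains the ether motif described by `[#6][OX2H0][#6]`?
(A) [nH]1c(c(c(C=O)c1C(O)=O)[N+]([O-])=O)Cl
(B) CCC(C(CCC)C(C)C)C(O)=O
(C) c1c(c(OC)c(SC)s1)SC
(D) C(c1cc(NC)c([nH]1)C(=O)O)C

[#6][OX2H0][#6] describes an aliphatic oxygen bridging two carbons with no H on the oxygen (an ether).
(A) has a carboxylic acid group (-C(=O)OH) but the -OH oxygen has H1; the =O is OX1, not OX2.
(B) has a carboxylic acid group (-C(=O)OH) but the -OH oxygen has H1; the =O is OX1, not OX2.
(C) contains a methoxy ether (-OCH3), which satisfies every atom and bond constraint.
(D) has a carboxylic acid group (-C(=O)OH) but the -OH oxygen has H1; the =O is OX1, not OX2.
So the answer is (C).

C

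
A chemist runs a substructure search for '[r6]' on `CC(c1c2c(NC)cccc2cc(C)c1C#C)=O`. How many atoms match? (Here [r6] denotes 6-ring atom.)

10

The query [r6] means: r6 matches atoms in a six-membered ring.
Check the 18 heavy atoms by environment: 10× c (aromatic, in 6-ring) → match; 6× C (acyclic) → no; 1× O (acyclic) → no; 1× N (acyclic) → no.
That gives 10 matching atoms.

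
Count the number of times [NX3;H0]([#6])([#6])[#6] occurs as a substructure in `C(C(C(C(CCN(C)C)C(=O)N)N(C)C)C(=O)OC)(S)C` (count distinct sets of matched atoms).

[NX3;H0]([#6])([#6])[#6] is the SMARTS for a tertiary amine: a trivalent nitrogen with no H, bonded to three carbons.
The molecule carries 2 separate instances of a dimethylamino group (-N(CH3)2) meeting every constraint; each maps to a distinct set of atoms, giving 2 matches.

2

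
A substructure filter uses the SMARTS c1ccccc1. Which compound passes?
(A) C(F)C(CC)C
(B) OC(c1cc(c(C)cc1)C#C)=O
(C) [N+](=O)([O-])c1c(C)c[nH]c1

c1ccccc1 describes six aromatic carbons in a ring (a benzene ring).
(A) has a methyl group (-CH3) but no six-membered all-carbon aromatic ring is present.
(B) contains the required atom environment, so the pattern matches.
(C) has a methyl group (-CH3) but no six-membered all-carbon aromatic ring is present.
So the answer is (B).

B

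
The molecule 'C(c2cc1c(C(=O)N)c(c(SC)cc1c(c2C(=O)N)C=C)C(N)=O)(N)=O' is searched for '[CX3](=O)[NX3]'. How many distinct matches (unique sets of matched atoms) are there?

4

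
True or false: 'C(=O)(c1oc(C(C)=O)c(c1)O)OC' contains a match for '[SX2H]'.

False

The pattern [SX2H] describes an aliphatic sulfur with two connections, one being H — a thiol.
The closest candidate here is a hydroxyl group (-OH), but it is an -OH, not an -SH. No other fragment satisfies the full query, so there is no match.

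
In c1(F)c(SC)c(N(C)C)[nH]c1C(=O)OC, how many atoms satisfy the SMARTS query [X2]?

2

The query [X2] means: any atom with exactly two total connections (bonds + H).
Check the 15 heavy atoms by environment: 1× n (aromatic, X3) → no; 4× c (aromatic, X3) → no; 1× N (X3) → no; 4× C (X4) → no; 1× S (X2) → match; 1× C (X3) → no; 1× O (X1) → no; 1× O (X2) → match; 1× F (X1) → no.
Summing the matching environments: 1 + 1 = 2 matching atoms.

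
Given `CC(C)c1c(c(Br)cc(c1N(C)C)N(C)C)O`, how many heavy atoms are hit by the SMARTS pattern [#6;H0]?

The query [#6;H0] means: any carbon with no attached hydrogen.
Check the 17 heavy atoms by environment: 1× c (aromatic, H1) → no; 5× c (aromatic, H0) → match; 1× O (H1) → no; 1× Br (H0) → no; 2× N (H0) → no; 6× C (H3) → no; 1× C (H1) → no.
That gives 5 matching atoms.

5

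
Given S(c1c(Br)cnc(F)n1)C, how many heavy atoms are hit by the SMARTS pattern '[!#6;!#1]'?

5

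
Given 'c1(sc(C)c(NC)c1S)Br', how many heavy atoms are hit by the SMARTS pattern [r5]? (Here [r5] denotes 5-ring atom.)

The query [r5] means: r5 matches atoms in a five-membered ring.
Check the 10 heavy atoms by environment: 1× s (aromatic, in 5-ring) → match; 4× c (aromatic, in 5-ring) → match; 2× C (acyclic) → no; 1× S (acyclic) → no; 1× N (acyclic) → no; 1× Br (acyclic) → no.
Summing the matching environments: 1 + 4 = 5 matching atoms.

5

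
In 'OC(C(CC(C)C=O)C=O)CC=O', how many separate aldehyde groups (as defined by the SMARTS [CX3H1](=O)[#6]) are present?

[CX3H1](=O)[#6] is the SMARTS for an aldehyde: an sp2 carbon with one H, double-bonded to O and single-bonded to carbon.
The molecule carries 3 separate instances of an aldehyde (-CHO) meeting every constraint; each maps to a distinct set of atoms, giving 3 matches.

3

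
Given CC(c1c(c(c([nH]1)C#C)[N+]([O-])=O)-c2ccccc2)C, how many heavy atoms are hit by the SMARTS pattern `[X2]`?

Check the 19 heavy atoms by environment: 1× n (aromatic, X3) → no; 10× c (aromatic, X3) → no; 2× C (X2) → match; 1× N (charge +1, X3) → no; 1× O (charge -1, X1) → no; 1× O (X1) → no; 3× C (X4) → no.
That gives 2 matching atoms.

2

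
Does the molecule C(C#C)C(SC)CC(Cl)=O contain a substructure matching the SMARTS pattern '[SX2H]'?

No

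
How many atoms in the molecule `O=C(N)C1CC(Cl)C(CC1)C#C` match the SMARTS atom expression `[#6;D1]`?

The query [#6;D1] means: carbon bonded to exactly one heavy atom.
Check the 12 heavy atoms by environment: 4× C (D2) → no; 4× C (D3) → no; 1× C (D1) → match; 1× O (D1) → no; 1× N (D1) → no; 1× Cl (D1) → no.
That gives 1 matching atom.

1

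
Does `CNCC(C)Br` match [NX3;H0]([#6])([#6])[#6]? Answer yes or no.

No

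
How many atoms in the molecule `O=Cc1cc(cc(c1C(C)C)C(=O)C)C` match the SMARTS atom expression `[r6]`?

The query [r6] means: r6 matches atoms in a six-membered ring.
Check the 15 heavy atoms by environment: 6× c (aromatic, in 6-ring) → match; 7× C (acyclic) → no; 2× O (acyclic) → no.
That gives 6 matching atoms.

6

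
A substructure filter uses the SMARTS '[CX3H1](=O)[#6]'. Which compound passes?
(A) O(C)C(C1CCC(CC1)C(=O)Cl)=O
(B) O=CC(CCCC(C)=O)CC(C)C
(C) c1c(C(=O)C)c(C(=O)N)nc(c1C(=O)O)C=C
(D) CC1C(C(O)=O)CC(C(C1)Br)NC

[CX3H1](=O)[#6] describes an sp2 carbon with one H, double-bonded to O and single-bonded to carbon (an aldehyde).
(A) has a methyl-ester group (-C(=O)OCH3) but the carbonyl carbon has H0, not H1.
(B) contains an aldehyde (-CHO), which satisfies every atom and bond constraint.
(C) has a carboxylic acid group (-C(=O)OH) but the carbonyl carbon has H0 and is bonded to O, not H1.
(D) has a carboxylic acid group (-C(=O)OH) but the carbonyl carbon has H0 and is bonded to O, not H1.
So the answer is (B).

B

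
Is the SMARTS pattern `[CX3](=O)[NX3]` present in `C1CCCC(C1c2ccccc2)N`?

No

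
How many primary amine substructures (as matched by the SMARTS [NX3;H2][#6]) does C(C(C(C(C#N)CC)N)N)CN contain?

[NX3;H2][#6] is the SMARTS for a primary amine: a trivalent nitrogen with two H attached to carbon.
The molecule carries 3 separate instances of a primary amino group (-NH2) meeting every constraint; each maps to a distinct set of atoms, giving 3 matches.

3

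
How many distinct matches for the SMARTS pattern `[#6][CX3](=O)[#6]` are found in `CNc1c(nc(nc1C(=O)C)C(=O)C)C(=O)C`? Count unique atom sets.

3

[#6][CX3](=O)[#6] is the SMARTS for a ketone: a carbonyl carbon (no H) flanked by two carbons.
The molecule carries 3 separate instances of an acetyl/ketone group (-C(=O)CH3) meeting every constraint; each maps to a distinct set of atoms, giving 3 matches.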